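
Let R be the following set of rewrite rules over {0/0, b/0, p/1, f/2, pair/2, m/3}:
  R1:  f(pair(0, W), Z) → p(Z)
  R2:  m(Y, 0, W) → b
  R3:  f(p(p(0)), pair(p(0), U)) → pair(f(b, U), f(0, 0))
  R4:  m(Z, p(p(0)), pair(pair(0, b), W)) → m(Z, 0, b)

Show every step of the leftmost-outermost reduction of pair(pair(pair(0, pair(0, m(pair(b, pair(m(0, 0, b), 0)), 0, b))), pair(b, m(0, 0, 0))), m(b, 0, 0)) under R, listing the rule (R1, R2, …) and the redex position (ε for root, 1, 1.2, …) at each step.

pair(pair(pair(0, pair(0, b)), pair(b, b)), b)

1. pair(pair(pair(0, pair(0, m(pair(b, pair(m(0, 0, b), 0)), 0, b))), pair(b, m(0, 0, 0))), m(b, 0, 0))  →  pair(pair(pair(0, pair(0, b)), pair(b, m(0, 0, 0))), m(b, 0, 0))   [R2 at 1.1.2.2]
2. pair(pair(pair(0, pair(0, b)), pair(b, m(0, 0, 0))), m(b, 0, 0))  →  pair(pair(pair(0, pair(0, b)), pair(b, b)), m(b, 0, 0))   [R2 at 1.2.2]
3. pair(pair(pair(0, pair(0, b)), pair(b, b)), m(b, 0, 0))  →  pair(pair(pair(0, pair(0, b)), pair(b, b)), b)   [R2 at 2]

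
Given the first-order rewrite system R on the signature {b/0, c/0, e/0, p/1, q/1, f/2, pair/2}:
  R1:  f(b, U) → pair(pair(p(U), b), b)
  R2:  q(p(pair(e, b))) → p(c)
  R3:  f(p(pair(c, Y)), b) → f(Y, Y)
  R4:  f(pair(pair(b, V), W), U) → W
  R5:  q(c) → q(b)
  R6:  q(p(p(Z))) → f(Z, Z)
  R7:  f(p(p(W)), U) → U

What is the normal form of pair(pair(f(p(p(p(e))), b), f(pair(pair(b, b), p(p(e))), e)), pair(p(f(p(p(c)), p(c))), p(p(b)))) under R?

pair(pair(b, p(p(e))), pair(p(p(c)), p(p(b))))

1. pair(pair(f(p(p(p(e))), b), f(pair(pair(b, b), p(p(e))), e)), pair(p(f(p(p(c)), p(c))), p(p(b))))  →  pair(pair(b, f(pair(pair(b, b), p(p(e))), e)), pair(p(f(p(p(c)), p(c))), p(p(b))))   [R7 at 1.1]
2. pair(pair(b, f(pair(pair(b, b), p(p(e))), e)), pair(p(f(p(p(c)), p(c))), p(p(b))))  →  pair(pair(b, p(p(e))), pair(p(f(p(p(c)), p(c))), p(p(b))))   [R4 at 1.2]
3. pair(pair(b, p(p(e))), pair(p(f(p(p(c)), p(c))), p(p(b))))  →  pair(pair(b, p(p(e))), pair(p(p(c)), p(p(b))))   [R7 at 2.1.1]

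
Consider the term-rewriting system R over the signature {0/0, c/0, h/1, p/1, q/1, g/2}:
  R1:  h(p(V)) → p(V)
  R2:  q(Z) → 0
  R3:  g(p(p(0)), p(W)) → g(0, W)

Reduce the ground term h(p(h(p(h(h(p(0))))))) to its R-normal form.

p(p(p(0)))

1. h(p(h(p(h(h(p(0)))))))  →  p(h(p(h(h(p(0))))))   [R1 at ε]
2. p(h(p(h(h(p(0))))))  →  p(p(h(h(p(0)))))   [R1 at 1]
3. p(p(h(h(p(0)))))  →  p(p(h(p(0))))   [R1 at 1.1.1]
4. p(p(h(p(0))))  →  p(p(p(0)))   [R1 at 1.1]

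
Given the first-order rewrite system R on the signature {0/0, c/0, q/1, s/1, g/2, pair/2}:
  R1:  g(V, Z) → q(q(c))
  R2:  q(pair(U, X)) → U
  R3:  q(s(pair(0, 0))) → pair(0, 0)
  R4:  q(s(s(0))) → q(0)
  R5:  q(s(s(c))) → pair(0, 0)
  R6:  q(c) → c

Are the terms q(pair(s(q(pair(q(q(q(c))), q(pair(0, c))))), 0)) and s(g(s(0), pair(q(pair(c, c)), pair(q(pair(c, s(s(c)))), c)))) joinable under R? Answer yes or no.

Reduce t₁ = q(pair(s(q(pair(q(q(q(c))), q(pair(0, c))))), 0)):
1. q(pair(s(q(pair(q(q(q(c))), q(pair(0, c))))), 0))  →  s(q(pair(q(q(q(c))), q(pair(0, c)))))   [R2 at ε]
2. s(q(pair(q(q(q(c))), q(pair(0, c)))))  →  s(q(q(q(c))))   [R2 at 1]
3. s(q(q(q(c))))  →  s(q(q(c)))   [R6 at 1.1.1]
4. s(q(q(c)))  →  s(q(c))   [R6 at 1.1]
5. s(q(c))  →  s(c)   [R6 at 1]

Reduce t₂ = s(g(s(0), pair(q(pair(c, c)), pair(q(pair(c, s(s(c)))), c)))):
1. s(g(s(0), pair(q(pair(c, c)), pair(q(pair(c, s(s(c)))), c))))  →  s(q(q(c)))   [R1 at 1]
2. s(q(q(c)))  →  s(q(c))   [R6 at 1.1]
3. s(q(c))  →  s(c)   [R6 at 1]

yes — NF(t₁) = s(c), NF(t₂) = s(c)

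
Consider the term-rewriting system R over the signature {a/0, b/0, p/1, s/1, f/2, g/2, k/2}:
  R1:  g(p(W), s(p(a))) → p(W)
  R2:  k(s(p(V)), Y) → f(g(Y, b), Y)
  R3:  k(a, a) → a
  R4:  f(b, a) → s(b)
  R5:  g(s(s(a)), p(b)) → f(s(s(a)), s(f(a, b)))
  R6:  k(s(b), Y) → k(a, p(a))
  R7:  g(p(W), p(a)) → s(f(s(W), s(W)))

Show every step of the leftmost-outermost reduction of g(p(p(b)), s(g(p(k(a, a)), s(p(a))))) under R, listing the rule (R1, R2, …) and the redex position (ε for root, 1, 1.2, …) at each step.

p(p(b))

1. g(p(p(b)), s(g(p(k(a, a)), s(p(a)))))  →  g(p(p(b)), s(p(k(a, a))))   [R1 at 2.1]
2. g(p(p(b)), s(p(k(a, a))))  →  g(p(p(b)), s(p(a)))   [R3 at 2.1.1]
3. g(p(p(b)), s(p(a)))  →  p(p(b))   [R1 at ε]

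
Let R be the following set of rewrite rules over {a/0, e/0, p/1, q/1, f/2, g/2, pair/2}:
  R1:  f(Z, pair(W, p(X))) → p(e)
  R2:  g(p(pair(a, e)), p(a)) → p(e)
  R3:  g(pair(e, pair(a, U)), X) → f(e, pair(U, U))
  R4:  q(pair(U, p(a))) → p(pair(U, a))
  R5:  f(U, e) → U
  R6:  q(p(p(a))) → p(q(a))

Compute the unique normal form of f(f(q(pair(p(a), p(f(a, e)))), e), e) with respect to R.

p(pair(p(a), a))

1. f(f(q(pair(p(a), p(f(a, e)))), e), e)  →  f(q(pair(p(a), p(f(a, e)))), e)   [R5 at ε]
2. f(q(pair(p(a), p(f(a, e)))), e)  →  q(pair(p(a), p(f(a, e))))   [R5 at ε]
3. q(pair(p(a), p(f(a, e))))  →  q(pair(p(a), p(a)))   [R5 at 1.2.1]
4. q(pair(p(a), p(a)))  →  p(pair(p(a), a))   [R4 at ε]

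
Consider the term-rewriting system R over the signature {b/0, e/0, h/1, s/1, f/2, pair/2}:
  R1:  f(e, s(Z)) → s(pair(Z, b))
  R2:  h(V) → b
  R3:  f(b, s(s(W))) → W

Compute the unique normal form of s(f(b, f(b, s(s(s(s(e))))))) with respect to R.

s(e)

1. s(f(b, f(b, s(s(s(s(e)))))))  →  s(f(b, s(s(e))))   [R3 at 1.2]
2. s(f(b, s(s(e))))  →  s(e)   [R3 at 1]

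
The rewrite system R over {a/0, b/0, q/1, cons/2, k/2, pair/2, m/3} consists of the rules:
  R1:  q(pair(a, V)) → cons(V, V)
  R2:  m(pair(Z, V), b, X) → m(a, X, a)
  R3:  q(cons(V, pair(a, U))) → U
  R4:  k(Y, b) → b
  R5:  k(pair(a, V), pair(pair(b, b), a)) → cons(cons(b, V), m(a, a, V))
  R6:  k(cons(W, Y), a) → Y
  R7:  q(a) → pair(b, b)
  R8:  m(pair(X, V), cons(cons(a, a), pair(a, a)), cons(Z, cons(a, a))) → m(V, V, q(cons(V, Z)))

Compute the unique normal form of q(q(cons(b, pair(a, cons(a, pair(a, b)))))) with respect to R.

1. q(q(cons(b, pair(a, cons(a, pair(a, b))))))  →  q(cons(a, pair(a, b)))   [R3 at 1]
2. q(cons(a, pair(a, b)))  →  b   [R3 at ε]

b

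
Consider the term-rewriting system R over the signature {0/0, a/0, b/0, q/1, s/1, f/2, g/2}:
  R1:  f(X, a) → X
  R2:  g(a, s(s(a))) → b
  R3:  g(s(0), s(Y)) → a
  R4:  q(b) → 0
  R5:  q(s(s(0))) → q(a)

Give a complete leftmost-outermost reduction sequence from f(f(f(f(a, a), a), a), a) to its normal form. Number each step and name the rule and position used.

a

1. f(f(f(f(a, a), a), a), a)  →  f(f(f(a, a), a), a)   [R1 at ε]
2. f(f(f(a, a), a), a)  →  f(f(a, a), a)   [R1 at ε]
3. f(f(a, a), a)  →  f(a, a)   [R1 at ε]
4. f(a, a)  →  a   [R1 at ε]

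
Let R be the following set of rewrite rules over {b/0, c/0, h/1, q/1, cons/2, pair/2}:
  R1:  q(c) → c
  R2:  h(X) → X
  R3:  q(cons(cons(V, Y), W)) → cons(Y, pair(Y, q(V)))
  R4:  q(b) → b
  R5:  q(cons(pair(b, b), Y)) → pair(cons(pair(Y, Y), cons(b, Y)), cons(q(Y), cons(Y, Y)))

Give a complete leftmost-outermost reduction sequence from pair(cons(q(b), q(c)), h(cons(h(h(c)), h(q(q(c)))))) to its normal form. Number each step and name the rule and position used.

1. pair(cons(q(b), q(c)), h(cons(h(h(c)), h(q(q(c))))))  →  pair(cons(b, q(c)), h(cons(h(h(c)), h(q(q(c))))))   [R4 at 1.1]
2. pair(cons(b, q(c)), h(cons(h(h(c)), h(q(q(c))))))  →  pair(cons(b, c), h(cons(h(h(c)), h(q(q(c))))))   [R1 at 1.2]
3. pair(cons(b, c), h(cons(h(h(c)), h(q(q(c))))))  →  pair(cons(b, c), cons(h(h(c)), h(q(q(c)))))   [R2 at 2]
4. pair(cons(b, c), cons(h(h(c)), h(q(q(c)))))  →  pair(cons(b, c), cons(h(c), h(q(q(c)))))   [R2 at 2.1]
5. pair(cons(b, c), cons(h(c), h(q(q(c)))))  →  pair(cons(b, c), cons(c, h(q(q(c)))))   [R2 at 2.1]
6. pair(cons(b, c), cons(c, h(q(q(c)))))  →  pair(cons(b, c), cons(c, q(q(c))))   [R2 at 2.2]
7. pair(cons(b, c), cons(c, q(q(c))))  →  pair(cons(b, c), cons(c, q(c)))   [R1 at 2.2.1]
8. pair(cons(b, c), cons(c, q(c)))  →  pair(cons(b, c), cons(c, c))   [R1 at 2.2]

pair(cons(b, c), cons(c, c))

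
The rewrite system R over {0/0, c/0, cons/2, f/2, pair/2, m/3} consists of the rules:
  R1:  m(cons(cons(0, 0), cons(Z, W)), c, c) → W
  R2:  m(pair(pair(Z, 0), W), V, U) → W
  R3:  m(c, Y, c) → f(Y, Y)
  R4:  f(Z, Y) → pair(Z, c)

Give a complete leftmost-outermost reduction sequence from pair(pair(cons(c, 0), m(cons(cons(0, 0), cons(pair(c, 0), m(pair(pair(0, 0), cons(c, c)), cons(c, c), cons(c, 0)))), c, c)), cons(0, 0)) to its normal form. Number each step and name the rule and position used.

1. pair(pair(cons(c, 0), m(cons(cons(0, 0), cons(pair(c, 0), m(pair(pair(0, 0), cons(c, c)), cons(c, c), cons(c, 0)))), c, c)), cons(0, 0))  →  pair(pair(cons(c, 0), m(pair(pair(0, 0), cons(c, c)), cons(c, c), cons(c, 0))), cons(0, 0))   [R1 at 1.2]
2. pair(pair(cons(c, 0), m(pair(pair(0, 0), cons(c, c)), cons(c, c), cons(c, 0))), cons(0, 0))  →  pair(pair(cons(c, 0), cons(c, c)), cons(0, 0))   [R2 at 1.2]

pair(pair(cons(c, 0), cons(c, c)), cons(0, 0))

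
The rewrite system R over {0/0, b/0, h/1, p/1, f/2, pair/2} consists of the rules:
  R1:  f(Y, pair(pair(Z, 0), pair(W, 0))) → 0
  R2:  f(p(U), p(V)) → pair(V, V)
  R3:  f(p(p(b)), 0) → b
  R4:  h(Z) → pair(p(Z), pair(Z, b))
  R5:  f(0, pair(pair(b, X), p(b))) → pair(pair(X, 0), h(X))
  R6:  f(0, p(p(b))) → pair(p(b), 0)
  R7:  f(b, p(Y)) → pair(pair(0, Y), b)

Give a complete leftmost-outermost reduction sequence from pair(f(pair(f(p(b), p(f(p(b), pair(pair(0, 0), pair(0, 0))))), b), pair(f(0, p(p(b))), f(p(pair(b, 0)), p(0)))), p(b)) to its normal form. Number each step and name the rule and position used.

1. pair(f(pair(f(p(b), p(f(p(b), pair(pair(0, 0), pair(0, 0))))), b), pair(f(0, p(p(b))), f(p(pair(b, 0)), p(0)))), p(b))  →  pair(f(pair(pair(f(p(b), pair(pair(0, 0), pair(0, 0))), f(p(b), pair(pair(0, 0), pair(0, 0)))), b), pair(f(0, p(p(b))), f(p(pair(b, 0)), p(0)))), p(b))   [R2 at 1.1.1]
2. pair(f(pair(pair(f(p(b), pair(pair(0, 0), pair(0, 0))), f(p(b), pair(pair(0, 0), pair(0, 0)))), b), pair(f(0, p(p(b))), f(p(pair(b, 0)), p(0)))), p(b))  →  pair(f(pair(pair(0, f(p(b), pair(pair(0, 0), pair(0, 0)))), b), pair(f(0, p(p(b))), f(p(pair(b, 0)), p(0)))), p(b))   [R1 at 1.1.1.1]
3. pair(f(pair(pair(0, f(p(b), pair(pair(0, 0), pair(0, 0)))), b), pair(f(0, p(p(b))), f(p(pair(b, 0)), p(0)))), p(b))  →  pair(f(pair(pair(0, 0), b), pair(f(0, p(p(b))), f(p(pair(b, 0)), p(0)))), p(b))   [R1 at 1.1.1.2]
4. pair(f(pair(pair(0, 0), b), pair(f(0, p(p(b))), f(p(pair(b, 0)), p(0)))), p(b))  →  pair(f(pair(pair(0, 0), b), pair(pair(p(b), 0), f(p(pair(b, 0)), p(0)))), p(b))   [R6 at 1.2.1]
5. pair(f(pair(pair(0, 0), b), pair(pair(p(b), 0), f(p(pair(b, 0)), p(0)))), p(b))  →  pair(f(pair(pair(0, 0), b), pair(pair(p(b), 0), pair(0, 0))), p(b))   [R2 at 1.2.2]
6. pair(f(pair(pair(0, 0), b), pair(pair(p(b), 0), pair(0, 0))), p(b))  →  pair(0, p(b))   [R1 at 1]

pair(0, p(b))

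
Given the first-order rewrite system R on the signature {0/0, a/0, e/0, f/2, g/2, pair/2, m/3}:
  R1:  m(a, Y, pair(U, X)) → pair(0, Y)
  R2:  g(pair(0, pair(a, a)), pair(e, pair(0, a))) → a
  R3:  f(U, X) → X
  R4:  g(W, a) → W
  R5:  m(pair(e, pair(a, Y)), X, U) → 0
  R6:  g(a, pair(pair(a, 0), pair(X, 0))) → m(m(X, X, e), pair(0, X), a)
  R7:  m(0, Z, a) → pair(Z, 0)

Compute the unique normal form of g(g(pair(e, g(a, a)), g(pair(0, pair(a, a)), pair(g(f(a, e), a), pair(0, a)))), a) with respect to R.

1. g(g(pair(e, g(a, a)), g(pair(0, pair(a, a)), pair(g(f(a, e), a), pair(0, a)))), a)  →  g(pair(e, g(a, a)), g(pair(0, pair(a, a)), pair(g(f(a, e), a), pair(0, a))))   [R4 at ε]
2. g(pair(e, g(a, a)), g(pair(0, pair(a, a)), pair(g(f(a, e), a), pair(0, a))))  →  g(pair(e, a), g(pair(0, pair(a, a)), pair(g(f(a, e), a), pair(0, a))))   [R4 at 1.2]
3. g(pair(e, a), g(pair(0, pair(a, a)), pair(g(f(a, e), a), pair(0, a))))  →  g(pair(e, a), g(pair(0, pair(a, a)), pair(f(a, e), pair(0, a))))   [R4 at 2.2.1]
4. g(pair(e, a), g(pair(0, pair(a, a)), pair(f(a, e), pair(0, a))))  →  g(pair(e, a), g(pair(0, pair(a, a)), pair(e, pair(0, a))))   [R3 at 2.2.1]
5. g(pair(e, a), g(pair(0, pair(a, a)), pair(e, pair(0, a))))  →  g(pair(e, a), a)   [R2 at 2]
6. g(pair(e, a), a)  →  pair(e, a)   [R4 at ε]

pair(e, a)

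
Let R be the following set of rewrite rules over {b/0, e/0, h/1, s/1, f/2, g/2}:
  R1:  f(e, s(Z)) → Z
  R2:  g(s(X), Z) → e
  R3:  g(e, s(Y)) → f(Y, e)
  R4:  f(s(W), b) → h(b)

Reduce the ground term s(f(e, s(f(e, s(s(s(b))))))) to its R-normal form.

s(s(s(b)))

1. s(f(e, s(f(e, s(s(s(b)))))))  →  s(f(e, s(s(s(b)))))   [R1 at 1]
2. s(f(e, s(s(s(b)))))  →  s(s(s(b)))   [R1 at 1]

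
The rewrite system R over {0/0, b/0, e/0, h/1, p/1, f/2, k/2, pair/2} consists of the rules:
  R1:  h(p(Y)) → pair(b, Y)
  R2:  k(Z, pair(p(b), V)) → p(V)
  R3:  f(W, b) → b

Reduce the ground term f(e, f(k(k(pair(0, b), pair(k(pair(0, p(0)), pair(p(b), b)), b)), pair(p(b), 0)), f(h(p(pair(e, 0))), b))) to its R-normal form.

b

1. f(e, f(k(k(pair(0, b), pair(k(pair(0, p(0)), pair(p(b), b)), b)), pair(p(b), 0)), f(h(p(pair(e, 0))), b)))  →  f(e, f(p(0), f(h(p(pair(e, 0))), b)))   [R2 at 2.1]
2. f(e, f(p(0), f(h(p(pair(e, 0))), b)))  →  f(e, f(p(0), b))   [R3 at 2.2]
3. f(e, f(p(0), b))  →  f(e, b)   [R3 at 2]
4. f(e, b)  →  b   [R3 at ε]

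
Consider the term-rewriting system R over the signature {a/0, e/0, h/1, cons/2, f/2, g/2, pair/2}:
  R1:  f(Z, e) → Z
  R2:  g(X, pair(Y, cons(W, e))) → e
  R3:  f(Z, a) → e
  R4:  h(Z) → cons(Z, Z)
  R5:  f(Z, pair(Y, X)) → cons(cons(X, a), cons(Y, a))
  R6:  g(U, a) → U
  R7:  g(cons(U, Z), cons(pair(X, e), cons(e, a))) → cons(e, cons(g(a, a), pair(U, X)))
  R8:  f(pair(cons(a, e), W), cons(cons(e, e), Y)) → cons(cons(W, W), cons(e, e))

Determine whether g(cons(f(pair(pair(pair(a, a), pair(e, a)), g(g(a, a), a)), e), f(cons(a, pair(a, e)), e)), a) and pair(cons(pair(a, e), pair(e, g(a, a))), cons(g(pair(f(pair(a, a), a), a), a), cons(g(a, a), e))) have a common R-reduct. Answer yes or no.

no — NF(t₁) = cons(pair(pair(pair(a, a), pair(e, a)), a), cons(a, pair(a, e))), NF(t₂) = pair(cons(pair(a, e), pair(e, a)), cons(pair(e, a), cons(a, e)))

Reduce t₁ = g(cons(f(pair(pair(pair(a, a), pair(e, a)), g(g(a, a), a)), e), f(cons(a, pair(a, e)), e)), a):
1. g(cons(f(pair(pair(pair(a, a), pair(e, a)), g(g(a, a), a)), e), f(cons(a, pair(a, e)), e)), a)  →  cons(f(pair(pair(pair(a, a), pair(e, a)), g(g(a, a), a)), e), f(cons(a, pair(a, e)), e))   [R6 at ε]
2. cons(f(pair(pair(pair(a, a), pair(e, a)), g(g(a, a), a)), e), f(cons(a, pair(a, e)), e))  →  cons(pair(pair(pair(a, a), pair(e, a)), g(g(a, a), a)), f(cons(a, pair(a, e)), e))   [R1 at 1]
3. cons(pair(pair(pair(a, a), pair(e, a)), g(g(a, a), a)), f(cons(a, pair(a, e)), e))  →  cons(pair(pair(pair(a, a), pair(e, a)), g(a, a)), f(cons(a, pair(a, e)), e))   [R6 at 1.2]
4. cons(pair(pair(pair(a, a), pair(e, a)), g(a, a)), f(cons(a, pair(a, e)), e))  →  cons(pair(pair(pair(a, a), pair(e, a)), a), f(cons(a, pair(a, e)), e))   [R6 at 1.2]
5. cons(pair(pair(pair(a, a), pair(e, a)), a), f(cons(a, pair(a, e)), e))  →  cons(pair(pair(pair(a, a), pair(e, a)), a), cons(a, pair(a, e)))   [R1 at 2]

Reduce t₂ = pair(cons(pair(a, e), pair(e, g(a, a))), cons(g(pair(f(pair(a, a), a), a), a), cons(g(a, a), e))):
1. pair(cons(pair(a, e), pair(e, g(a, a))), cons(g(pair(f(pair(a, a), a), a), a), cons(g(a, a), e)))  →  pair(cons(pair(a, e), pair(e, a)), cons(g(pair(f(pair(a, a), a), a), a), cons(g(a, a), e)))   [R6 at 1.2.2]
2. pair(cons(pair(a, e), pair(e, a)), cons(g(pair(f(pair(a, a), a), a), a), cons(g(a, a), e)))  →  pair(cons(pair(a, e), pair(e, a)), cons(pair(f(pair(a, a), a), a), cons(g(a, a), e)))   [R6 at 2.1]
3. pair(cons(pair(a, e), pair(e, a)), cons(pair(f(pair(a, a), a), a), cons(g(a, a), e)))  →  pair(cons(pair(a, e), pair(e, a)), cons(pair(e, a), cons(g(a, a), e)))   [R3 at 2.1.1]
4. pair(cons(pair(a, e), pair(e, a)), cons(pair(e, a), cons(g(a, a), e)))  →  pair(cons(pair(a, e), pair(e, a)), cons(pair(e, a), cons(a, e)))   [R6 at 2.2.1]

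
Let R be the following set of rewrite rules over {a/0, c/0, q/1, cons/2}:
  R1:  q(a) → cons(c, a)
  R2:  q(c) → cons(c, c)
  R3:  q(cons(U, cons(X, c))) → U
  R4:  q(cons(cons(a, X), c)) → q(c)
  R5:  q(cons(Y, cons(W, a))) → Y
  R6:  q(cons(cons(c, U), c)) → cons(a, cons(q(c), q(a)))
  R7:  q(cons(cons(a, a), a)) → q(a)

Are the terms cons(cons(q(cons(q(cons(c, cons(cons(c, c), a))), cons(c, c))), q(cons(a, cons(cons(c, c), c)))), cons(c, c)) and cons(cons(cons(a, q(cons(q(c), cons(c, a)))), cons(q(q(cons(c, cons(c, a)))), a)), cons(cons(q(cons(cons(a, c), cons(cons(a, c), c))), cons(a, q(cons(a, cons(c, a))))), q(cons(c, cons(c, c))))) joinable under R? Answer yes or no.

Reduce t₁ = cons(cons(q(cons(q(cons(c, cons(cons(c, c), a))), cons(c, c))), q(cons(a, cons(cons(c, c), c)))), cons(c, c)):
1. cons(cons(q(cons(q(cons(c, cons(cons(c, c), a))), cons(c, c))), q(cons(a, cons(cons(c, c), c)))), cons(c, c))  →  cons(cons(q(cons(c, cons(cons(c, c), a))), q(cons(a, cons(cons(c, c), c)))), cons(c, c))   [R3 at 1.1]
2. cons(cons(q(cons(c, cons(cons(c, c), a))), q(cons(a, cons(cons(c, c), c)))), cons(c, c))  →  cons(cons(c, q(cons(a, cons(cons(c, c), c)))), cons(c, c))   [R5 at 1.1]
3. cons(cons(c, q(cons(a, cons(cons(c, c), c)))), cons(c, c))  →  cons(cons(c, a), cons(c, c))   [R3 at 1.2]

Reduce t₂ = cons(cons(cons(a, q(cons(q(c), cons(c, a)))), cons(q(q(cons(c, cons(c, a)))), a)), cons(cons(q(cons(cons(a, c), cons(cons(a, c), c))), cons(a, q(cons(a, cons(c, a))))), q(cons(c, cons(c, c))))):
1. cons(cons(cons(a, q(cons(q(c), cons(c, a)))), cons(q(q(cons(c, cons(c, a)))), a)), cons(cons(q(cons(cons(a, c), cons(cons(a, c), c))), cons(a, q(cons(a, cons(c, a))))), q(cons(c, cons(c, c)))))  →  cons(cons(cons(a, q(c)), cons(q(q(cons(c, cons(c, a)))), a)), cons(cons(q(cons(cons(a, c), cons(cons(a, c), c))), cons(a, q(cons(a, cons(c, a))))), q(cons(c, cons(c, c)))))   [R5 at 1.1.2]
2. cons(cons(cons(a, q(c)), cons(q(q(cons(c, cons(c, a)))), a)), cons(cons(q(cons(cons(a, c), cons(cons(a, c), c))), cons(a, q(cons(a, cons(c, a))))), q(cons(c, cons(c, c)))))  →  cons(cons(cons(a, cons(c, c)), cons(q(q(cons(c, cons(c, a)))), a)), cons(cons(q(cons(cons(a, c), cons(cons(a, c), c))), cons(a, q(cons(a, cons(c, a))))), q(cons(c, cons(c, c)))))   [R2 at 1.1.2]
3. cons(cons(cons(a, cons(c, c)), cons(q(q(cons(c, cons(c, a)))), a)), cons(cons(q(cons(cons(a, c), cons(cons(a, c), c))), cons(a, q(cons(a, cons(c, a))))), q(cons(c, cons(c, c)))))  →  cons(cons(cons(a, cons(c, c)), cons(q(c), a)), cons(cons(q(cons(cons(a, c), cons(cons(a, c), c))), cons(a, q(cons(a, cons(c, a))))), q(cons(c, cons(c, c)))))   [R5 at 1.2.1.1]
4. cons(cons(cons(a, cons(c, c)), cons(q(c), a)), cons(cons(q(cons(cons(a, c), cons(cons(a, c), c))), cons(a, q(cons(a, cons(c, a))))), q(cons(c, cons(c, c)))))  →  cons(cons(cons(a, cons(c, c)), cons(cons(c, c), a)), cons(cons(q(cons(cons(a, c), cons(cons(a, c), c))), cons(a, q(cons(a, cons(c, a))))), q(cons(c, cons(c, c)))))   [R2 at 1.2.1]
5. cons(cons(cons(a, cons(c, c)), cons(cons(c, c), a)), cons(cons(q(cons(cons(a, c), cons(cons(a, c), c))), cons(a, q(cons(a, cons(c, a))))), q(cons(c, cons(c, c)))))  →  cons(cons(cons(a, cons(c, c)), cons(cons(c, c), a)), cons(cons(cons(a, c), cons(a, q(cons(a, cons(c, a))))), q(cons(c, cons(c, c)))))   [R3 at 2.1.1]
6. cons(cons(cons(a, cons(c, c)), cons(cons(c, c), a)), cons(cons(cons(a, c), cons(a, q(cons(a, cons(c, a))))), q(cons(c, cons(c, c)))))  →  cons(cons(cons(a, cons(c, c)), cons(cons(c, c), a)), cons(cons(cons(a, c), cons(a, a)), q(cons(c, cons(c, c)))))   [R5 at 2.1.2.2]
7. cons(cons(cons(a, cons(c, c)), cons(cons(c, c), a)), cons(cons(cons(a, c), cons(a, a)), q(cons(c, cons(c, c)))))  →  cons(cons(cons(a, cons(c, c)), cons(cons(c, c), a)), cons(cons(cons(a, c), cons(a, a)), c))   [R3 at 2.2]

no — NF(t₁) = cons(cons(c, a), cons(c, c)), NF(t₂) = cons(cons(cons(a, cons(c, c)), cons(cons(c, c), a)), cons(cons(cons(a, c), cons(a, a)), c))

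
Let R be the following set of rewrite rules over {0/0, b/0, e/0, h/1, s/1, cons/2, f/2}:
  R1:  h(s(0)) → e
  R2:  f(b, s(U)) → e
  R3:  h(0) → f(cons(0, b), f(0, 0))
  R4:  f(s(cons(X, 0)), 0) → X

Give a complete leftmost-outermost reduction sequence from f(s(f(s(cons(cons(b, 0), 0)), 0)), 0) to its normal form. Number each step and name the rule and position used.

1. f(s(f(s(cons(cons(b, 0), 0)), 0)), 0)  →  f(s(cons(b, 0)), 0)   [R4 at 1.1]
2. f(s(cons(b, 0)), 0)  →  b   [R4 at ε]

b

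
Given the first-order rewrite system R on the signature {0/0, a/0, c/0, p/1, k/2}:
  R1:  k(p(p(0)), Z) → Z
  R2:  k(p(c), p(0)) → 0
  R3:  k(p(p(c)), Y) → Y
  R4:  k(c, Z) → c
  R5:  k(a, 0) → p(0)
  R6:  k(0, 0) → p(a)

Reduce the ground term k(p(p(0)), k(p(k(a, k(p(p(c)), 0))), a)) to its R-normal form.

1. k(p(p(0)), k(p(k(a, k(p(p(c)), 0))), a))  →  k(p(k(a, k(p(p(c)), 0))), a)   [R1 at ε]
2. k(p(k(a, k(p(p(c)), 0))), a)  →  k(p(k(a, 0)), a)   [R3 at 1.1.2]
3. k(p(k(a, 0)), a)  →  k(p(p(0)), a)   [R5 at 1.1]
4. k(p(p(0)), a)  →  a   [R1 at ε]

a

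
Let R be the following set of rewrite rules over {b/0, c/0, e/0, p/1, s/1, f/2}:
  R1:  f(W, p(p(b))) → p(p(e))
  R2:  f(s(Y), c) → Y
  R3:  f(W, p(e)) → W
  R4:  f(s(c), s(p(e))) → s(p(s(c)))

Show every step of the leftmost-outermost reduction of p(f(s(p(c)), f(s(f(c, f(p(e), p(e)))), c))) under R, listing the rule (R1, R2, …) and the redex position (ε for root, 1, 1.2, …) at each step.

1. p(f(s(p(c)), f(s(f(c, f(p(e), p(e)))), c)))  →  p(f(s(p(c)), f(c, f(p(e), p(e)))))   [R2 at 1.2]
2. p(f(s(p(c)), f(c, f(p(e), p(e)))))  →  p(f(s(p(c)), f(c, p(e))))   [R3 at 1.2.2]
3. p(f(s(p(c)), f(c, p(e))))  →  p(f(s(p(c)), c))   [R3 at 1.2]
4. p(f(s(p(c)), c))  →  p(p(c))   [R2 at 1]

p(p(c))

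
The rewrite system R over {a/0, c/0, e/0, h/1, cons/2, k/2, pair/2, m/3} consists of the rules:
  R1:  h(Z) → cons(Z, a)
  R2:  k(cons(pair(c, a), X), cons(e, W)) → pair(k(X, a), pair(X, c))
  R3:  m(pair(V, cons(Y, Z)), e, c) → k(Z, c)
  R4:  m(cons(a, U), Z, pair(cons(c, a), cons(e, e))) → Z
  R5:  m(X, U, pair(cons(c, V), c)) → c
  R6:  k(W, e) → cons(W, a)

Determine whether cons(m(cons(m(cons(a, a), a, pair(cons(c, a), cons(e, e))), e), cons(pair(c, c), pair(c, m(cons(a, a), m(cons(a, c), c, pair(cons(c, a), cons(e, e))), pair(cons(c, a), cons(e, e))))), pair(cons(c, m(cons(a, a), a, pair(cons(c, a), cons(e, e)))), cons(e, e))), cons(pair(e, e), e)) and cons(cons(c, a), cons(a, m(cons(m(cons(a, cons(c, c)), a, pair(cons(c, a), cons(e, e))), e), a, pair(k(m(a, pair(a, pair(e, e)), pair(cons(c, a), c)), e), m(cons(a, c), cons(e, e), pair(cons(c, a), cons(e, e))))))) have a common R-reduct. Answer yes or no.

Reduce t₁ = cons(m(cons(m(cons(a, a), a, pair(cons(c, a), cons(e, e))), e), cons(pair(c, c), pair(c, m(cons(a, a), m(cons(a, c), c, pair(cons(c, a), cons(e, e))), pair(cons(c, a), cons(e, e))))), pair(cons(c, m(cons(a, a), a, pair(cons(c, a), cons(e, e)))), cons(e, e))), cons(pair(e, e), e)):
1. cons(m(cons(m(cons(a, a), a, pair(cons(c, a), cons(e, e))), e), cons(pair(c, c), pair(c, m(cons(a, a), m(cons(a, c), c, pair(cons(c, a), cons(e, e))), pair(cons(c, a), cons(e, e))))), pair(cons(c, m(cons(a, a), a, pair(cons(c, a), cons(e, e)))), cons(e, e))), cons(pair(e, e), e))  →  cons(m(cons(a, e), cons(pair(c, c), pair(c, m(cons(a, a), m(cons(a, c), c, pair(cons(c, a), cons(e, e))), pair(cons(c, a), cons(e, e))))), pair(cons(c, m(cons(a, a), a, pair(cons(c, a), cons(e, e)))), cons(e, e))), cons(pair(e, e), e))   [R4 at 1.1.1]
2. cons(m(cons(a, e), cons(pair(c, c), pair(c, m(cons(a, a), m(cons(a, c), c, pair(cons(c, a), cons(e, e))), pair(cons(c, a), cons(e, e))))), pair(cons(c, m(cons(a, a), a, pair(cons(c, a), cons(e, e)))), cons(e, e))), cons(pair(e, e), e))  →  cons(m(cons(a, e), cons(pair(c, c), pair(c, m(cons(a, c), c, pair(cons(c, a), cons(e, e))))), pair(cons(c, m(cons(a, a), a, pair(cons(c, a), cons(e, e)))), cons(e, e))), cons(pair(e, e), e))   [R4 at 1.2.2.2]
3. cons(m(cons(a, e), cons(pair(c, c), pair(c, m(cons(a, c), c, pair(cons(c, a), cons(e, e))))), pair(cons(c, m(cons(a, a), a, pair(cons(c, a), cons(e, e)))), cons(e, e))), cons(pair(e, e), e))  →  cons(m(cons(a, e), cons(pair(c, c), pair(c, c)), pair(cons(c, m(cons(a, a), a, pair(cons(c, a), cons(e, e)))), cons(e, e))), cons(pair(e, e), e))   [R4 at 1.2.2.2]
4. cons(m(cons(a, e), cons(pair(c, c), pair(c, c)), pair(cons(c, m(cons(a, a), a, pair(cons(c, a), cons(e, e)))), cons(e, e))), cons(pair(e, e), e))  →  cons(m(cons(a, e), cons(pair(c, c), pair(c, c)), pair(cons(c, a), cons(e, e))), cons(pair(e, e), e))   [R4 at 1.3.1.2]
5. cons(m(cons(a, e), cons(pair(c, c), pair(c, c)), pair(cons(c, a), cons(e, e))), cons(pair(e, e), e))  →  cons(cons(pair(c, c), pair(c, c)), cons(pair(e, e), e))   [R4 at 1]

Reduce t₂ = cons(cons(c, a), cons(a, m(cons(m(cons(a, cons(c, c)), a, pair(cons(c, a), cons(e, e))), e), a, pair(k(m(a, pair(a, pair(e, e)), pair(cons(c, a), c)), e), m(cons(a, c), cons(e, e), pair(cons(c, a), cons(e, e))))))):
1. cons(cons(c, a), cons(a, m(cons(m(cons(a, cons(c, c)), a, pair(cons(c, a), cons(e, e))), e), a, pair(k(m(a, pair(a, pair(e, e)), pair(cons(c, a), c)), e), m(cons(a, c), cons(e, e), pair(cons(c, a), cons(e, e)))))))  →  cons(cons(c, a), cons(a, m(cons(a, e), a, pair(k(m(a, pair(a, pair(e, e)), pair(cons(c, a), c)), e), m(cons(a, c), cons(e, e), pair(cons(c, a), cons(e, e)))))))   [R4 at 2.2.1.1]
2. cons(cons(c, a), cons(a, m(cons(a, e), a, pair(k(m(a, pair(a, pair(e, e)), pair(cons(c, a), c)), e), m(cons(a, c), cons(e, e), pair(cons(c, a), cons(e, e)))))))  →  cons(cons(c, a), cons(a, m(cons(a, e), a, pair(cons(m(a, pair(a, pair(e, e)), pair(cons(c, a), c)), a), m(cons(a, c), cons(e, e), pair(cons(c, a), cons(e, e)))))))   [R6 at 2.2.3.1]
3. cons(cons(c, a), cons(a, m(cons(a, e), a, pair(cons(m(a, pair(a, pair(e, e)), pair(cons(c, a), c)), a), m(cons(a, c), cons(e, e), pair(cons(c, a), cons(e, e)))))))  →  cons(cons(c, a), cons(a, m(cons(a, e), a, pair(cons(c, a), m(cons(a, c), cons(e, e), pair(cons(c, a), cons(e, e)))))))   [R5 at 2.2.3.1.1]
4. cons(cons(c, a), cons(a, m(cons(a, e), a, pair(cons(c, a), m(cons(a, c), cons(e, e), pair(cons(c, a), cons(e, e)))))))  →  cons(cons(c, a), cons(a, m(cons(a, e), a, pair(cons(c, a), cons(e, e)))))   [R4 at 2.2.3.2]
5. cons(cons(c, a), cons(a, m(cons(a, e), a, pair(cons(c, a), cons(e, e)))))  →  cons(cons(c, a), cons(a, a))   [R4 at 2.2]

no — NF(t₁) = cons(cons(pair(c, c), pair(c, c)), cons(pair(e, e), e)), NF(t₂) = cons(cons(c, a), cons(a, a))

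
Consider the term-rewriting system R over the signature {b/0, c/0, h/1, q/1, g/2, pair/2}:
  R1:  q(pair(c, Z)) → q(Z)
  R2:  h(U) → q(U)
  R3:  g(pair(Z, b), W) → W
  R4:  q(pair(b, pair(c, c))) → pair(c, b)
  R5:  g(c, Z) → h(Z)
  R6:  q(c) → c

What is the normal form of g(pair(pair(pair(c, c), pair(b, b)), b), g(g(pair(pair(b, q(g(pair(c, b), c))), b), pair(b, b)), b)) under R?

b

1. g(pair(pair(pair(c, c), pair(b, b)), b), g(g(pair(pair(b, q(g(pair(c, b), c))), b), pair(b, b)), b))  →  g(g(pair(pair(b, q(g(pair(c, b), c))), b), pair(b, b)), b)   [R3 at ε]
2. g(g(pair(pair(b, q(g(pair(c, b), c))), b), pair(b, b)), b)  →  g(pair(b, b), b)   [R3 at 1]
3. g(pair(b, b), b)  →  b   [R3 at ε]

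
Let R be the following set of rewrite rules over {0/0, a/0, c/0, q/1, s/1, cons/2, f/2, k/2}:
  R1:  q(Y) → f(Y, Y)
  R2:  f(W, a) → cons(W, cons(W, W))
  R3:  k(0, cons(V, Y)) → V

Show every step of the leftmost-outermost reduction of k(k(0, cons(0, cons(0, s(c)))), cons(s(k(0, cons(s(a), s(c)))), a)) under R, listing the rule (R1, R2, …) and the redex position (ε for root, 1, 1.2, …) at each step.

1. k(k(0, cons(0, cons(0, s(c)))), cons(s(k(0, cons(s(a), s(c)))), a))  →  k(0, cons(s(k(0, cons(s(a), s(c)))), a))   [R3 at 1]
2. k(0, cons(s(k(0, cons(s(a), s(c)))), a))  →  s(k(0, cons(s(a), s(c))))   [R3 at ε]
3. s(k(0, cons(s(a), s(c))))  →  s(s(a))   [R3 at 1]

s(s(a))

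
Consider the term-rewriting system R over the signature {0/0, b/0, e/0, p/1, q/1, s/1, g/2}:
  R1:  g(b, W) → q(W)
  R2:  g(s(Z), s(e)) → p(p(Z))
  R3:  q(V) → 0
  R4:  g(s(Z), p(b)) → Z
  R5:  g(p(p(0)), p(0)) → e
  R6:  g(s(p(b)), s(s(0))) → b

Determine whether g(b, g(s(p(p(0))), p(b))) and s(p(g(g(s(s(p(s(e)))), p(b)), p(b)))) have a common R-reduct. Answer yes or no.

Reduce t₁ = g(b, g(s(p(p(0))), p(b))):
1. g(b, g(s(p(p(0))), p(b)))  →  q(g(s(p(p(0))), p(b)))   [R1 at ε]
2. q(g(s(p(p(0))), p(b)))  →  0   [R3 at ε]

Reduce t₂ = s(p(g(g(s(s(p(s(e)))), p(b)), p(b)))):
1. s(p(g(g(s(s(p(s(e)))), p(b)), p(b))))  →  s(p(g(s(p(s(e))), p(b))))   [R4 at 1.1.1]
2. s(p(g(s(p(s(e))), p(b))))  →  s(p(p(s(e))))   [R4 at 1.1]

no — NF(t₁) = 0, NF(t₂) = s(p(p(s(e))))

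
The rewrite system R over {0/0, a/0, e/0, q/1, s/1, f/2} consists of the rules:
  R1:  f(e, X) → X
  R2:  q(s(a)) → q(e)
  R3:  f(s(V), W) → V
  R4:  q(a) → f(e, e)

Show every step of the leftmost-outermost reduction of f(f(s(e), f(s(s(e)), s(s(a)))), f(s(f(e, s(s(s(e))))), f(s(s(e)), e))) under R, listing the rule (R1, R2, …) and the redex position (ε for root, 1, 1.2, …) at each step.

1. f(f(s(e), f(s(s(e)), s(s(a)))), f(s(f(e, s(s(s(e))))), f(s(s(e)), e)))  →  f(e, f(s(f(e, s(s(s(e))))), f(s(s(e)), e)))   [R3 at 1]
2. f(e, f(s(f(e, s(s(s(e))))), f(s(s(e)), e)))  →  f(s(f(e, s(s(s(e))))), f(s(s(e)), e))   [R1 at ε]
3. f(s(f(e, s(s(s(e))))), f(s(s(e)), e))  →  f(e, s(s(s(e))))   [R3 at ε]
4. f(e, s(s(s(e))))  →  s(s(s(e)))   [R1 at ε]

s(s(s(e)))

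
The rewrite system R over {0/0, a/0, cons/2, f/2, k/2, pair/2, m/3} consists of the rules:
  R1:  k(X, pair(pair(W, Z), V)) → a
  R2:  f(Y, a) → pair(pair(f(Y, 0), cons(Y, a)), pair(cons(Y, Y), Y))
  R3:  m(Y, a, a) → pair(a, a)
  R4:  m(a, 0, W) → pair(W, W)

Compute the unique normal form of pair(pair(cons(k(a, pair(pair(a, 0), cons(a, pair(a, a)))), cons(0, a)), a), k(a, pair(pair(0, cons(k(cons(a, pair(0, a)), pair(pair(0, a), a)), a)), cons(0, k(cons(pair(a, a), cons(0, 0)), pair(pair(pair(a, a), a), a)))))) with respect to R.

pair(pair(cons(a, cons(0, a)), a), a)

1. pair(pair(cons(k(a, pair(pair(a, 0), cons(a, pair(a, a)))), cons(0, a)), a), k(a, pair(pair(0, cons(k(cons(a, pair(0, a)), pair(pair(0, a), a)), a)), cons(0, k(cons(pair(a, a), cons(0, 0)), pair(pair(pair(a, a), a), a))))))  →  pair(pair(cons(a, cons(0, a)), a), k(a, pair(pair(0, cons(k(cons(a, pair(0, a)), pair(pair(0, a), a)), a)), cons(0, k(cons(pair(a, a), cons(0, 0)), pair(pair(pair(a, a), a), a))))))   [R1 at 1.1.1]
2. pair(pair(cons(a, cons(0, a)), a), k(a, pair(pair(0, cons(k(cons(a, pair(0, a)), pair(pair(0, a), a)), a)), cons(0, k(cons(pair(a, a), cons(0, 0)), pair(pair(pair(a, a), a), a))))))  →  pair(pair(cons(a, cons(0, a)), a), a)   [R1 at 2]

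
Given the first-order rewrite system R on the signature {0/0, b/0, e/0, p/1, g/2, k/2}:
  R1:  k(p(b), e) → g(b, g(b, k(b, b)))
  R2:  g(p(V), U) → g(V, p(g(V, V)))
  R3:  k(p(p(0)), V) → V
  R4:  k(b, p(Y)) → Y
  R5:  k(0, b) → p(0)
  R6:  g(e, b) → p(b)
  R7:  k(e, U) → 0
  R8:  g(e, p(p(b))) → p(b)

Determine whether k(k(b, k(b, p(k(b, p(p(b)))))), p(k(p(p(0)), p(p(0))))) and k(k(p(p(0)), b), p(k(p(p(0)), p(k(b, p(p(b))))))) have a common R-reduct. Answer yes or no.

no — NF(t₁) = p(p(0)), NF(t₂) = p(p(b))

Reduce t₁ = k(k(b, k(b, p(k(b, p(p(b)))))), p(k(p(p(0)), p(p(0))))):
1. k(k(b, k(b, p(k(b, p(p(b)))))), p(k(p(p(0)), p(p(0)))))  →  k(k(b, k(b, p(p(b)))), p(k(p(p(0)), p(p(0)))))   [R4 at 1.2]
2. k(k(b, k(b, p(p(b)))), p(k(p(p(0)), p(p(0)))))  →  k(k(b, p(b)), p(k(p(p(0)), p(p(0)))))   [R4 at 1.2]
3. k(k(b, p(b)), p(k(p(p(0)), p(p(0)))))  →  k(b, p(k(p(p(0)), p(p(0)))))   [R4 at 1]
4. k(b, p(k(p(p(0)), p(p(0)))))  →  k(p(p(0)), p(p(0)))   [R4 at ε]
5. k(p(p(0)), p(p(0)))  →  p(p(0))   [R3 at ε]

Reduce t₂ = k(k(p(p(0)), b), p(k(p(p(0)), p(k(b, p(p(b))))))):
1. k(k(p(p(0)), b), p(k(p(p(0)), p(k(b, p(p(b)))))))  →  k(b, p(k(p(p(0)), p(k(b, p(p(b)))))))   [R3 at 1]
2. k(b, p(k(p(p(0)), p(k(b, p(p(b)))))))  →  k(p(p(0)), p(k(b, p(p(b)))))   [R4 at ε]
3. k(p(p(0)), p(k(b, p(p(b)))))  →  p(k(b, p(p(b))))   [R3 at ε]
4. p(k(b, p(p(b))))  →  p(p(b))   [R4 at 1]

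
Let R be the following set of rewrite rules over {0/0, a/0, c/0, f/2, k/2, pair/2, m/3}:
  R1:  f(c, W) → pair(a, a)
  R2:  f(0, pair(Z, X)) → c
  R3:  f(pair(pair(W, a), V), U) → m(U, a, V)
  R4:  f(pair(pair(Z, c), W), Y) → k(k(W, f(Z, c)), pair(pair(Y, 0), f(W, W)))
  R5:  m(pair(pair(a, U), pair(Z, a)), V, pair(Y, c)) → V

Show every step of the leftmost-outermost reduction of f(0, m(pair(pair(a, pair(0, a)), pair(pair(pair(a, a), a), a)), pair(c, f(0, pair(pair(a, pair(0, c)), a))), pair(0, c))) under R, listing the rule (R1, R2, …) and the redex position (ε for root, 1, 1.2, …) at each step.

1. f(0, m(pair(pair(a, pair(0, a)), pair(pair(pair(a, a), a), a)), pair(c, f(0, pair(pair(a, pair(0, c)), a))), pair(0, c)))  →  f(0, pair(c, f(0, pair(pair(a, pair(0, c)), a))))   [R5 at 2]
2. f(0, pair(c, f(0, pair(pair(a, pair(0, c)), a))))  →  c   [R2 at ε]

c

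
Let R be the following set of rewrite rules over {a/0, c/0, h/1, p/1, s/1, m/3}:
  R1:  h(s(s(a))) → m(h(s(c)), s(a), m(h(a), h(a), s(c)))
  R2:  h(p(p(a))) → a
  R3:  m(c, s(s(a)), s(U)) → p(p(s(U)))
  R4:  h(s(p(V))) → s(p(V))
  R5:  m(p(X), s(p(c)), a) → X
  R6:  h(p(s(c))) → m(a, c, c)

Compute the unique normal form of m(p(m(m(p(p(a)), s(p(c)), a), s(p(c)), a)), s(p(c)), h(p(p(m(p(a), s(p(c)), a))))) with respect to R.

a

1. m(p(m(m(p(p(a)), s(p(c)), a), s(p(c)), a)), s(p(c)), h(p(p(m(p(a), s(p(c)), a)))))  →  m(p(m(p(a), s(p(c)), a)), s(p(c)), h(p(p(m(p(a), s(p(c)), a)))))   [R5 at 1.1.1]
2. m(p(m(p(a), s(p(c)), a)), s(p(c)), h(p(p(m(p(a), s(p(c)), a)))))  →  m(p(a), s(p(c)), h(p(p(m(p(a), s(p(c)), a)))))   [R5 at 1.1]
3. m(p(a), s(p(c)), h(p(p(m(p(a), s(p(c)), a)))))  →  m(p(a), s(p(c)), h(p(p(a))))   [R5 at 3.1.1.1]
4. m(p(a), s(p(c)), h(p(p(a))))  →  m(p(a), s(p(c)), a)   [R2 at 3]
5. m(p(a), s(p(c)), a)  →  a   [R5 at ε]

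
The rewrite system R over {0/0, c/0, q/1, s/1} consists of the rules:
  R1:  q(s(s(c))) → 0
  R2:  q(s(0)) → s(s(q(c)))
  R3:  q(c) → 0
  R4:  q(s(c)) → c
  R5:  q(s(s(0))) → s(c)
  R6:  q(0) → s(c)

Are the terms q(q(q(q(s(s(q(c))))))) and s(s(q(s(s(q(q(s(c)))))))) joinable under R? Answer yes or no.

no — NF(t₁) = s(c), NF(t₂) = s(s(s(c)))

Reduce t₁ = q(q(q(q(s(s(q(c))))))):
1. q(q(q(q(s(s(q(c)))))))  →  q(q(q(q(s(s(0))))))   [R3 at 1.1.1.1.1.1]
2. q(q(q(q(s(s(0))))))  →  q(q(q(s(c))))   [R5 at 1.1.1]
3. q(q(q(s(c))))  →  q(q(c))   [R4 at 1.1]
4. q(q(c))  →  q(0)   [R3 at 1]
5. q(0)  →  s(c)   [R6 at ε]

Reduce t₂ = s(s(q(s(s(q(q(s(c)))))))):
1. s(s(q(s(s(q(q(s(c))))))))  →  s(s(q(s(s(q(c))))))   [R4 at 1.1.1.1.1.1]
2. s(s(q(s(s(q(c))))))  →  s(s(q(s(s(0)))))   [R3 at 1.1.1.1.1]
3. s(s(q(s(s(0)))))  →  s(s(s(c)))   [R5 at 1.1]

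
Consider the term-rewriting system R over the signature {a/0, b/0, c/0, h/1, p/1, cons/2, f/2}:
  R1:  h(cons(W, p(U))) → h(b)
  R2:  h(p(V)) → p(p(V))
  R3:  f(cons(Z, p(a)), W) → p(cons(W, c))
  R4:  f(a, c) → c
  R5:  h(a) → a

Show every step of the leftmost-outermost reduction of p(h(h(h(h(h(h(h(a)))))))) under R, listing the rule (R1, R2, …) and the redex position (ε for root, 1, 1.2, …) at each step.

p(a)

1. p(h(h(h(h(h(h(h(a))))))))  →  p(h(h(h(h(h(h(a)))))))   [R5 at 1.1.1.1.1.1.1]
2. p(h(h(h(h(h(h(a)))))))  →  p(h(h(h(h(h(a))))))   [R5 at 1.1.1.1.1.1]
3. p(h(h(h(h(h(a))))))  →  p(h(h(h(h(a)))))   [R5 at 1.1.1.1.1]
4. p(h(h(h(h(a)))))  →  p(h(h(h(a))))   [R5 at 1.1.1.1]
5. p(h(h(h(a))))  →  p(h(h(a)))   [R5 at 1.1.1]
6. p(h(h(a)))  →  p(h(a))   [R5 at 1.1]
7. p(h(a))  →  p(a)   [R5 at 1]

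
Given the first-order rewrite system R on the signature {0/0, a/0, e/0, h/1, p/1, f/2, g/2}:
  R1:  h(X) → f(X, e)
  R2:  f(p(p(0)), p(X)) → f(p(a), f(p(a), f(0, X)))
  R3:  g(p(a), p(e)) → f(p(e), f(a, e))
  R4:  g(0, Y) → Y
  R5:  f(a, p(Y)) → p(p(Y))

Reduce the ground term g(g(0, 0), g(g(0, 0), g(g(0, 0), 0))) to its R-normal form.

0

1. g(g(0, 0), g(g(0, 0), g(g(0, 0), 0)))  →  g(0, g(g(0, 0), g(g(0, 0), 0)))   [R4 at 1]
2. g(0, g(g(0, 0), g(g(0, 0), 0)))  →  g(g(0, 0), g(g(0, 0), 0))   [R4 at ε]
3. g(g(0, 0), g(g(0, 0), 0))  →  g(0, g(g(0, 0), 0))   [R4 at 1]
4. g(0, g(g(0, 0), 0))  →  g(g(0, 0), 0)   [R4 at ε]
5. g(g(0, 0), 0)  →  g(0, 0)   [R4 at 1]
6. g(0, 0)  →  0   [R4 at ε]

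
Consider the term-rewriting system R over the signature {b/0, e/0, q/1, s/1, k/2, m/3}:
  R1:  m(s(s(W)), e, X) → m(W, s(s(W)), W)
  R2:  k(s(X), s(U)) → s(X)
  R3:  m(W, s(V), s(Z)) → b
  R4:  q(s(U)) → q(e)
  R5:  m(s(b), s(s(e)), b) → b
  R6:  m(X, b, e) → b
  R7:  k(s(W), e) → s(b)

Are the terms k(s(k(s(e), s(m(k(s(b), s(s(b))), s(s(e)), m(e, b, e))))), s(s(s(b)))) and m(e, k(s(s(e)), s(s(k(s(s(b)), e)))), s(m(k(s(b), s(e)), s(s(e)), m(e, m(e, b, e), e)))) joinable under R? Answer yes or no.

Reduce t₁ = k(s(k(s(e), s(m(k(s(b), s(s(b))), s(s(e)), m(e, b, e))))), s(s(s(b)))):
1. k(s(k(s(e), s(m(k(s(b), s(s(b))), s(s(e)), m(e, b, e))))), s(s(s(b))))  →  s(k(s(e), s(m(k(s(b), s(s(b))), s(s(e)), m(e, b, e)))))   [R2 at ε]
2. s(k(s(e), s(m(k(s(b), s(s(b))), s(s(e)), m(e, b, e)))))  →  s(s(e))   [R2 at 1]

Reduce t₂ = m(e, k(s(s(e)), s(s(k(s(s(b)), e)))), s(m(k(s(b), s(e)), s(s(e)), m(e, m(e, b, e), e)))):
1. m(e, k(s(s(e)), s(s(k(s(s(b)), e)))), s(m(k(s(b), s(e)), s(s(e)), m(e, m(e, b, e), e))))  →  m(e, s(s(e)), s(m(k(s(b), s(e)), s(s(e)), m(e, m(e, b, e), e))))   [R2 at 2]
2. m(e, s(s(e)), s(m(k(s(b), s(e)), s(s(e)), m(e, m(e, b, e), e))))  →  b   [R3 at ε]

no — NF(t₁) = s(s(e)), NF(t₂) = b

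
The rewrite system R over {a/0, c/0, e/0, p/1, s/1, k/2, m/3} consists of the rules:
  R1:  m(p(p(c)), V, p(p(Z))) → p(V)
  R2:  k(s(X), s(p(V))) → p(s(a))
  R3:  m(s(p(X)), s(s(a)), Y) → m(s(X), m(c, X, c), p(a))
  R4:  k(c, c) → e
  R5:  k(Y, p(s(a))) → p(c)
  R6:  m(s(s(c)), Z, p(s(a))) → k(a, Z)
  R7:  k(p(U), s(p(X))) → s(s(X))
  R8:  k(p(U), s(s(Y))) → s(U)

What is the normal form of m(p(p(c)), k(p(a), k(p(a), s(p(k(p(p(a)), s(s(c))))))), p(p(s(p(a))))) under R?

1. m(p(p(c)), k(p(a), k(p(a), s(p(k(p(p(a)), s(s(c))))))), p(p(s(p(a)))))  →  p(k(p(a), k(p(a), s(p(k(p(p(a)), s(s(c))))))))   [R1 at ε]
2. p(k(p(a), k(p(a), s(p(k(p(p(a)), s(s(c))))))))  →  p(k(p(a), s(s(k(p(p(a)), s(s(c)))))))   [R7 at 1.2]
3. p(k(p(a), s(s(k(p(p(a)), s(s(c)))))))  →  p(s(a))   [R8 at 1]

p(s(a))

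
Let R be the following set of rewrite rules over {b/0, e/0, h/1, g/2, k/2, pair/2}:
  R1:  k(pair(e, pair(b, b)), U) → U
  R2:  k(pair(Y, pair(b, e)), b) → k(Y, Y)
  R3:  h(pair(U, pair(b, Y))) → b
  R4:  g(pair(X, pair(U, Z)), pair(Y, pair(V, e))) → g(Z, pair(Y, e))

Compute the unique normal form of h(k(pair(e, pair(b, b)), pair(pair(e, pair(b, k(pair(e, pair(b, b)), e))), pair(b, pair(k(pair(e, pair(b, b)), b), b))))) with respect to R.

b

1. h(k(pair(e, pair(b, b)), pair(pair(e, pair(b, k(pair(e, pair(b, b)), e))), pair(b, pair(k(pair(e, pair(b, b)), b), b)))))  →  h(pair(pair(e, pair(b, k(pair(e, pair(b, b)), e))), pair(b, pair(k(pair(e, pair(b, b)), b), b))))   [R1 at 1]
2. h(pair(pair(e, pair(b, k(pair(e, pair(b, b)), e))), pair(b, pair(k(pair(e, pair(b, b)), b), b))))  →  b   [R3 at ε]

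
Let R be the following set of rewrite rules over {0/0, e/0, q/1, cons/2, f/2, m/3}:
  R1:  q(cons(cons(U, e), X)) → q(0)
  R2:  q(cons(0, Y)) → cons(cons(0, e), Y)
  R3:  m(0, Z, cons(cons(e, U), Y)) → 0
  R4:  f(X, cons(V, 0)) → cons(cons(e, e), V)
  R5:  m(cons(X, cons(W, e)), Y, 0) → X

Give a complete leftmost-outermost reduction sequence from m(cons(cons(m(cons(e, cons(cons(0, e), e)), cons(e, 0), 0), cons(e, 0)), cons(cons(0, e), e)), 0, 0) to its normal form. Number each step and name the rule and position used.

1. m(cons(cons(m(cons(e, cons(cons(0, e), e)), cons(e, 0), 0), cons(e, 0)), cons(cons(0, e), e)), 0, 0)  →  cons(m(cons(e, cons(cons(0, e), e)), cons(e, 0), 0), cons(e, 0))   [R5 at ε]
2. cons(m(cons(e, cons(cons(0, e), e)), cons(e, 0), 0), cons(e, 0))  →  cons(e, cons(e, 0))   [R5 at 1]

cons(e, cons(e, 0))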